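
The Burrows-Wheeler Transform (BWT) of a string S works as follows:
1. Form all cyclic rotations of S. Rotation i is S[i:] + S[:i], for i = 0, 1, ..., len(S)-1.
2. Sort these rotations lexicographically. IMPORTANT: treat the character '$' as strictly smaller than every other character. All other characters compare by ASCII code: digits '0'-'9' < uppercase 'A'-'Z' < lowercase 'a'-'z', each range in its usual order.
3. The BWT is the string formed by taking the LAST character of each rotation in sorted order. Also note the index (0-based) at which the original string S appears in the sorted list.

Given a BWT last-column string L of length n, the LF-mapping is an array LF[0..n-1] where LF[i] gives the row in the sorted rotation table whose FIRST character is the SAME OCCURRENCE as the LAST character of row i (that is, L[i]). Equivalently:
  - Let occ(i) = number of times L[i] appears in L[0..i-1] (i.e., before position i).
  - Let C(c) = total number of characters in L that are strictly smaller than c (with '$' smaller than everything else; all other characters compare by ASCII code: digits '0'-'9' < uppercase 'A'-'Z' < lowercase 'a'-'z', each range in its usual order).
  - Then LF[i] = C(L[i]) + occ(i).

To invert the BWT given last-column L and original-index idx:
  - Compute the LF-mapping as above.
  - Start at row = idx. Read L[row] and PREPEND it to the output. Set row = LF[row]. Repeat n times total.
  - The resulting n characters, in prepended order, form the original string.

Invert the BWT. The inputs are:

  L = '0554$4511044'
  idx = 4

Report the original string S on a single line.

LF mapping: 1 9 10 5 0 6 11 3 4 2 7 8
Walk LF starting at row 4, prepending L[row]:
  step 1: row=4, L[4]='$', prepend. Next row=LF[4]=0
  step 2: row=0, L[0]='0', prepend. Next row=LF[0]=1
  step 3: row=1, L[1]='5', prepend. Next row=LF[1]=9
  step 4: row=9, L[9]='0', prepend. Next row=LF[9]=2
  step 5: row=2, L[2]='5', prepend. Next row=LF[2]=10
  step 6: row=10, L[10]='4', prepend. Next row=LF[10]=7
  step 7: row=7, L[7]='1', prepend. Next row=LF[7]=3
  step 8: row=3, L[3]='4', prepend. Next row=LF[3]=5
  step 9: row=5, L[5]='4', prepend. Next row=LF[5]=6
  step 10: row=6, L[6]='5', prepend. Next row=LF[6]=11
  step 11: row=11, L[11]='4', prepend. Next row=LF[11]=8
  step 12: row=8, L[8]='1', prepend. Next row=LF[8]=4
Reversed output: 14544145050$

Answer: 14544145050$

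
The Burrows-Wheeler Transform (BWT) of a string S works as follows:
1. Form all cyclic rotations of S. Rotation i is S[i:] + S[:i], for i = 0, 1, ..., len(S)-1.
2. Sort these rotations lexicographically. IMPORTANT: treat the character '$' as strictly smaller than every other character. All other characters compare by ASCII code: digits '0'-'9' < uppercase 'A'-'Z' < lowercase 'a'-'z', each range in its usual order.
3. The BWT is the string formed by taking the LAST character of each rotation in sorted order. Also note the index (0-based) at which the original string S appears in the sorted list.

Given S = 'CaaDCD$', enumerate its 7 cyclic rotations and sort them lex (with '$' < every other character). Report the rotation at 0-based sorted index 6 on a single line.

Answer: aaDCD$C

Derivation:
All 7 rotations (rotation i = S[i:]+S[:i]):
  rot[0] = CaaDCD$
  rot[1] = aaDCD$C
  rot[2] = aDCD$Ca
  rot[3] = DCD$Caa
  rot[4] = CD$CaaD
  rot[5] = D$CaaDC
  rot[6] = $CaaDCD
Sorted (with $ < everything):
  sorted[0] = $CaaDCD
  sorted[1] = CD$CaaD
  sorted[2] = CaaDCD$
  sorted[3] = D$CaaDC
  sorted[4] = DCD$Caa
  sorted[5] = aDCD$Ca
  sorted[6] = aaDCD$C
sorted[6] = aaDCD$C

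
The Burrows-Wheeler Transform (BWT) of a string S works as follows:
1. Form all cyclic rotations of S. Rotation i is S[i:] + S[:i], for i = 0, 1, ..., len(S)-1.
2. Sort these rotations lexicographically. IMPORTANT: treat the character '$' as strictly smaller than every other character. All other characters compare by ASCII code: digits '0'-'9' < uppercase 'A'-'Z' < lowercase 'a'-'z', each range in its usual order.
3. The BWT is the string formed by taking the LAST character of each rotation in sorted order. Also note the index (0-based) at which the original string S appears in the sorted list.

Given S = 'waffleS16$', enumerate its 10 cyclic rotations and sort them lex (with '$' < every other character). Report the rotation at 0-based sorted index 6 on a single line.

All 10 rotations (rotation i = S[i:]+S[:i]):
  rot[0] = waffleS16$
  rot[1] = affleS16$w
  rot[2] = ffleS16$wa
  rot[3] = fleS16$waf
  rot[4] = leS16$waff
  rot[5] = eS16$waffl
  rot[6] = S16$waffle
  rot[7] = 16$waffleS
  rot[8] = 6$waffleS1
  rot[9] = $waffleS16
Sorted (with $ < everything):
  sorted[0] = $waffleS16
  sorted[1] = 16$waffleS
  sorted[2] = 6$waffleS1
  sorted[3] = S16$waffle
  sorted[4] = affleS16$w
  sorted[5] = eS16$waffl
  sorted[6] = ffleS16$wa
  sorted[7] = fleS16$waf
  sorted[8] = leS16$waff
  sorted[9] = waffleS16$
sorted[6] = ffleS16$wa

Answer: ffleS16$wa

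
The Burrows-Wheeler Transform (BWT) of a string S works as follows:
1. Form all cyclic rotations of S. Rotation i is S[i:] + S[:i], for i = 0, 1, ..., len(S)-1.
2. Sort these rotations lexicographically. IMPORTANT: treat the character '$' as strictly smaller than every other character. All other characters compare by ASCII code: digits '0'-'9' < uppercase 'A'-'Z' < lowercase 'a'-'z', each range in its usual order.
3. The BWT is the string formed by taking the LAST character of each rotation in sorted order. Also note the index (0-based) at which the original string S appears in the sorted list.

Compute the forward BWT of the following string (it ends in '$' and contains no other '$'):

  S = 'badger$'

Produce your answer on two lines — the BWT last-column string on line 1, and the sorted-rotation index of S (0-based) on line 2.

All 7 rotations (rotation i = S[i:]+S[:i]):
  rot[0] = badger$
  rot[1] = adger$b
  rot[2] = dger$ba
  rot[3] = ger$bad
  rot[4] = er$badg
  rot[5] = r$badge
  rot[6] = $badger
Sorted (with $ < everything):
  sorted[0] = $badger  (last char: 'r')
  sorted[1] = adger$b  (last char: 'b')
  sorted[2] = badger$  (last char: '$')
  sorted[3] = dger$ba  (last char: 'a')
  sorted[4] = er$badg  (last char: 'g')
  sorted[5] = ger$bad  (last char: 'd')
  sorted[6] = r$badge  (last char: 'e')
Last column: rb$agde
Original string S is at sorted index 2

Answer: rb$agde
2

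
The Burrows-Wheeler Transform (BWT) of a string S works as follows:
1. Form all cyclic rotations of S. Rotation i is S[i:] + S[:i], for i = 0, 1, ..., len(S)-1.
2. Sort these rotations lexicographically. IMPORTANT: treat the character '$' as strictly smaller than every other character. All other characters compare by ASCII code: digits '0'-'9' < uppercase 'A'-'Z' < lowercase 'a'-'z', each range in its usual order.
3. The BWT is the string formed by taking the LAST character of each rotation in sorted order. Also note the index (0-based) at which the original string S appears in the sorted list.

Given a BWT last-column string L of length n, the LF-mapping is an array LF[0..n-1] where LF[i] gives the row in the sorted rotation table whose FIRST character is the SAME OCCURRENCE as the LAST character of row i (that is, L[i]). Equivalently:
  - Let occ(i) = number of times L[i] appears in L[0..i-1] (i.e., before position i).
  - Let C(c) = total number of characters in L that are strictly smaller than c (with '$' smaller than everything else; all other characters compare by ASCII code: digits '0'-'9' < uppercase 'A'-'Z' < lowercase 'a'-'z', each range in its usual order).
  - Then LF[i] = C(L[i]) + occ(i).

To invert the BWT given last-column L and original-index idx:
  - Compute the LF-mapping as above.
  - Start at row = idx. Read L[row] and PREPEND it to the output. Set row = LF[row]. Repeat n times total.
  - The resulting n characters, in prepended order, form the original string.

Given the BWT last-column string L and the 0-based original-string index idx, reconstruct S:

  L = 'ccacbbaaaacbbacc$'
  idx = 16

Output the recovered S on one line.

Answer: cccbcaaacabababc$

Derivation:
LF mapping: 11 12 1 13 7 8 2 3 4 5 14 9 10 6 15 16 0
Walk LF starting at row 16, prepending L[row]:
  step 1: row=16, L[16]='$', prepend. Next row=LF[16]=0
  step 2: row=0, L[0]='c', prepend. Next row=LF[0]=11
  step 3: row=11, L[11]='b', prepend. Next row=LF[11]=9
  step 4: row=9, L[9]='a', prepend. Next row=LF[9]=5
  step 5: row=5, L[5]='b', prepend. Next row=LF[5]=8
  step 6: row=8, L[8]='a', prepend. Next row=LF[8]=4
  step 7: row=4, L[4]='b', prepend. Next row=LF[4]=7
  step 8: row=7, L[7]='a', prepend. Next row=LF[7]=3
  step 9: row=3, L[3]='c', prepend. Next row=LF[3]=13
  step 10: row=13, L[13]='a', prepend. Next row=LF[13]=6
  step 11: row=6, L[6]='a', prepend. Next row=LF[6]=2
  step 12: row=2, L[2]='a', prepend. Next row=LF[2]=1
  step 13: row=1, L[1]='c', prepend. Next row=LF[1]=12
  step 14: row=12, L[12]='b', prepend. Next row=LF[12]=10
  step 15: row=10, L[10]='c', prepend. Next row=LF[10]=14
  step 16: row=14, L[14]='c', prepend. Next row=LF[14]=15
  step 17: row=15, L[15]='c', prepend. Next row=LF[15]=16
Reversed output: cccbcaaacabababc$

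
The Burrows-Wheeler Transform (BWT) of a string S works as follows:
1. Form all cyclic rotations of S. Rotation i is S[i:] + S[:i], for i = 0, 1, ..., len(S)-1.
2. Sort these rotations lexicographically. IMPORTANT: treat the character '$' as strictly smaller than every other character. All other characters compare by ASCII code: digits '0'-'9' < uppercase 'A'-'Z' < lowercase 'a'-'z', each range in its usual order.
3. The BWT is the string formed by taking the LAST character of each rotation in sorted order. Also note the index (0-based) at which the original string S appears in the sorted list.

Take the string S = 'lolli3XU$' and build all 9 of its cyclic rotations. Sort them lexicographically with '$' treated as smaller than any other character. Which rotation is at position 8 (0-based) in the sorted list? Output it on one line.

All 9 rotations (rotation i = S[i:]+S[:i]):
  rot[0] = lolli3XU$
  rot[1] = olli3XU$l
  rot[2] = lli3XU$lo
  rot[3] = li3XU$lol
  rot[4] = i3XU$loll
  rot[5] = 3XU$lolli
  rot[6] = XU$lolli3
  rot[7] = U$lolli3X
  rot[8] = $lolli3XU
Sorted (with $ < everything):
  sorted[0] = $lolli3XU
  sorted[1] = 3XU$lolli
  sorted[2] = U$lolli3X
  sorted[3] = XU$lolli3
  sorted[4] = i3XU$loll
  sorted[5] = li3XU$lol
  sorted[6] = lli3XU$lo
  sorted[7] = lolli3XU$
  sorted[8] = olli3XU$l
sorted[8] = olli3XU$l

Answer: olli3XU$l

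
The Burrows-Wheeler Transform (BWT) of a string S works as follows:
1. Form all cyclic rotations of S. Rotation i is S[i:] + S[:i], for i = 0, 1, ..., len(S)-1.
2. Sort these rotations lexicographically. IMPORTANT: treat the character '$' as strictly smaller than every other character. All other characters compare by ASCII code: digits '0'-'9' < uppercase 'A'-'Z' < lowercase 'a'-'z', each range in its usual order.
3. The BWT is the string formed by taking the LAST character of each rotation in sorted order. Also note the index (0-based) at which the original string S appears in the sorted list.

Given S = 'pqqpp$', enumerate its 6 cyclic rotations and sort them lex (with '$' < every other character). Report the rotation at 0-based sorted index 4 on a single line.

All 6 rotations (rotation i = S[i:]+S[:i]):
  rot[0] = pqqpp$
  rot[1] = qqpp$p
  rot[2] = qpp$pq
  rot[3] = pp$pqq
  rot[4] = p$pqqp
  rot[5] = $pqqpp
Sorted (with $ < everything):
  sorted[0] = $pqqpp
  sorted[1] = p$pqqp
  sorted[2] = pp$pqq
  sorted[3] = pqqpp$
  sorted[4] = qpp$pq
  sorted[5] = qqpp$p
sorted[4] = qpp$pq

Answer: qpp$pq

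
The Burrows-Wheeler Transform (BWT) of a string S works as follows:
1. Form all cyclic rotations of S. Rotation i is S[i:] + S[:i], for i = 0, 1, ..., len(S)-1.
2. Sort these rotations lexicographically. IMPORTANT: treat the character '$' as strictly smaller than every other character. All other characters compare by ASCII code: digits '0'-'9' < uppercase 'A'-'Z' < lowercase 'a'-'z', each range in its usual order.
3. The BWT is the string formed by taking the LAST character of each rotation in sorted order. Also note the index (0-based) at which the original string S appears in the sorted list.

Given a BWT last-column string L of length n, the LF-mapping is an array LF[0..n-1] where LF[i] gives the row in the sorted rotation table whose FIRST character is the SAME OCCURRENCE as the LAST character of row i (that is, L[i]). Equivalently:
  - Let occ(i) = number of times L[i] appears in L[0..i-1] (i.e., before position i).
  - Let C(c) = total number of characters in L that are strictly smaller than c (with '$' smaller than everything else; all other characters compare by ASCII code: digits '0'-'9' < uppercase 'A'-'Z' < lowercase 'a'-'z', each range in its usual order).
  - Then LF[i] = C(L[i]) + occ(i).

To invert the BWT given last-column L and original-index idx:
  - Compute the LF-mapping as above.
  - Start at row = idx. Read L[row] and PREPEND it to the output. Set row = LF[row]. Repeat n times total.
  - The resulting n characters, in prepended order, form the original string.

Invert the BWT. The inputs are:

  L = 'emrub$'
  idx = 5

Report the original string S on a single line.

LF mapping: 2 3 4 5 1 0
Walk LF starting at row 5, prepending L[row]:
  step 1: row=5, L[5]='$', prepend. Next row=LF[5]=0
  step 2: row=0, L[0]='e', prepend. Next row=LF[0]=2
  step 3: row=2, L[2]='r', prepend. Next row=LF[2]=4
  step 4: row=4, L[4]='b', prepend. Next row=LF[4]=1
  step 5: row=1, L[1]='m', prepend. Next row=LF[1]=3
  step 6: row=3, L[3]='u', prepend. Next row=LF[3]=5
Reversed output: umbre$

Answer: umbre$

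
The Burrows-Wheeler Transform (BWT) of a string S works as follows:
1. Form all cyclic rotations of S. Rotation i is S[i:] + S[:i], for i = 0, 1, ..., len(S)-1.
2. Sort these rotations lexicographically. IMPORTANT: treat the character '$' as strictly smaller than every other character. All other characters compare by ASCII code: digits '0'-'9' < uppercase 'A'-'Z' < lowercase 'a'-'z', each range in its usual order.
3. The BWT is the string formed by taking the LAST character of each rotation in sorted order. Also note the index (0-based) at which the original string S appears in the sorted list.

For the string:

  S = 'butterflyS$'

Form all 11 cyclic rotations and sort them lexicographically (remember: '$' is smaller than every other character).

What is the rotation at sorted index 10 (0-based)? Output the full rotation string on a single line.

All 11 rotations (rotation i = S[i:]+S[:i]):
  rot[0] = butterflyS$
  rot[1] = utterflyS$b
  rot[2] = tterflyS$bu
  rot[3] = terflyS$but
  rot[4] = erflyS$butt
  rot[5] = rflyS$butte
  rot[6] = flyS$butter
  rot[7] = lyS$butterf
  rot[8] = yS$butterfl
  rot[9] = S$butterfly
  rot[10] = $butterflyS
Sorted (with $ < everything):
  sorted[0] = $butterflyS
  sorted[1] = S$butterfly
  sorted[2] = butterflyS$
  sorted[3] = erflyS$butt
  sorted[4] = flyS$butter
  sorted[5] = lyS$butterf
  sorted[6] = rflyS$butte
  sorted[7] = terflyS$but
  sorted[8] = tterflyS$bu
  sorted[9] = utterflyS$b
  sorted[10] = yS$butterfl
sorted[10] = yS$butterfl

Answer: yS$butterfl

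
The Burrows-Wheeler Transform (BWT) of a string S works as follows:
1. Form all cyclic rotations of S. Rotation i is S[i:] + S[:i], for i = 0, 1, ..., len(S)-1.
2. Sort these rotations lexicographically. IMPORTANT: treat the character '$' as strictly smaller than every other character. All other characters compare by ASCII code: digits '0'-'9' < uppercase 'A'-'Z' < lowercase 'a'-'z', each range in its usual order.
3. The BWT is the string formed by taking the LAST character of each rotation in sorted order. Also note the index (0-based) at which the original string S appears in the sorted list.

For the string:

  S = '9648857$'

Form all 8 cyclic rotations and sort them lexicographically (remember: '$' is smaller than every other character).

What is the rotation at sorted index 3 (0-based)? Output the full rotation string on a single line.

All 8 rotations (rotation i = S[i:]+S[:i]):
  rot[0] = 9648857$
  rot[1] = 648857$9
  rot[2] = 48857$96
  rot[3] = 8857$964
  rot[4] = 857$9648
  rot[5] = 57$96488
  rot[6] = 7$964885
  rot[7] = $9648857
Sorted (with $ < everything):
  sorted[0] = $9648857
  sorted[1] = 48857$96
  sorted[2] = 57$96488
  sorted[3] = 648857$9
  sorted[4] = 7$964885
  sorted[5] = 857$9648
  sorted[6] = 8857$964
  sorted[7] = 9648857$
sorted[3] = 648857$9

Answer: 648857$9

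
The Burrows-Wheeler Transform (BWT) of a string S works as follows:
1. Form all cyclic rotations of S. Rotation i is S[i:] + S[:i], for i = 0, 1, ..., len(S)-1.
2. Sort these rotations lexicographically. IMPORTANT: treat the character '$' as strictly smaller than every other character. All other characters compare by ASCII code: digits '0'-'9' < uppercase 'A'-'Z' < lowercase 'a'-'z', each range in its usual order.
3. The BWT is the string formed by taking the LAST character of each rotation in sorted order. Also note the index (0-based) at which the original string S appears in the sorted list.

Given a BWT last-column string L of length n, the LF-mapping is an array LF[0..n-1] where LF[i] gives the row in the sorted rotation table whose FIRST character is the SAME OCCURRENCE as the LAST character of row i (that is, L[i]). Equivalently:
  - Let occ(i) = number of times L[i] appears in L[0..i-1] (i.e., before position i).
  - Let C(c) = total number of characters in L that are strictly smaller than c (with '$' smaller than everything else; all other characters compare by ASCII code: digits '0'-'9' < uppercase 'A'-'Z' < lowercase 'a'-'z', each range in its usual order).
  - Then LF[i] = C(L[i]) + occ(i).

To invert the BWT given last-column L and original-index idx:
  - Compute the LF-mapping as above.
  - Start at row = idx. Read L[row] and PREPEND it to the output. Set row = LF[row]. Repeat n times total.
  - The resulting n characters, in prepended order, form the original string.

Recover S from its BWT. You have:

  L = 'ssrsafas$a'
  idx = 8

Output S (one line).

Answer: sassafras$

Derivation:
LF mapping: 6 7 5 8 1 4 2 9 0 3
Walk LF starting at row 8, prepending L[row]:
  step 1: row=8, L[8]='$', prepend. Next row=LF[8]=0
  step 2: row=0, L[0]='s', prepend. Next row=LF[0]=6
  step 3: row=6, L[6]='a', prepend. Next row=LF[6]=2
  step 4: row=2, L[2]='r', prepend. Next row=LF[2]=5
  step 5: row=5, L[5]='f', prepend. Next row=LF[5]=4
  step 6: row=4, L[4]='a', prepend. Next row=LF[4]=1
  step 7: row=1, L[1]='s', prepend. Next row=LF[1]=7
  step 8: row=7, L[7]='s', prepend. Next row=LF[7]=9
  step 9: row=9, L[9]='a', prepend. Next row=LF[9]=3
  step 10: row=3, L[3]='s', prepend. Next row=LF[3]=8
Reversed output: sassafras$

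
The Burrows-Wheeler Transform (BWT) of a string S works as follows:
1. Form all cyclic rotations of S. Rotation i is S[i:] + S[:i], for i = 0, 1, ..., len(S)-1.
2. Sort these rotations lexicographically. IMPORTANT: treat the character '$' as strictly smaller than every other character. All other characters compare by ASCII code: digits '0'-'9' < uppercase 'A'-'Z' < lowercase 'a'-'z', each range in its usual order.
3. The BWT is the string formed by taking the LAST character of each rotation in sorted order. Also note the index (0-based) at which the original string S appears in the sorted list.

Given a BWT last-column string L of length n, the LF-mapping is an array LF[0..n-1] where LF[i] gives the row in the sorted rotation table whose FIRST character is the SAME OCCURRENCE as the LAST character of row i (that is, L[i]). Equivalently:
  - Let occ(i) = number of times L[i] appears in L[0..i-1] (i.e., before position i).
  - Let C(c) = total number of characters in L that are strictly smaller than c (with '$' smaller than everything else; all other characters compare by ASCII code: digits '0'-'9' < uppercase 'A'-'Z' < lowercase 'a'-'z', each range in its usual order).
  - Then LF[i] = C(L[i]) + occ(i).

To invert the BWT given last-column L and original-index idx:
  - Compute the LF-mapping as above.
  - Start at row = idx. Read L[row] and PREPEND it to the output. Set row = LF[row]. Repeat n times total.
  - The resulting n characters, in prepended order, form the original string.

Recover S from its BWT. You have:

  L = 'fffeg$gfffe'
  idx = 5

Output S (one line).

LF mapping: 3 4 5 1 9 0 10 6 7 8 2
Walk LF starting at row 5, prepending L[row]:
  step 1: row=5, L[5]='$', prepend. Next row=LF[5]=0
  step 2: row=0, L[0]='f', prepend. Next row=LF[0]=3
  step 3: row=3, L[3]='e', prepend. Next row=LF[3]=1
  step 4: row=1, L[1]='f', prepend. Next row=LF[1]=4
  step 5: row=4, L[4]='g', prepend. Next row=LF[4]=9
  step 6: row=9, L[9]='f', prepend. Next row=LF[9]=8
  step 7: row=8, L[8]='f', prepend. Next row=LF[8]=7
  step 8: row=7, L[7]='f', prepend. Next row=LF[7]=6
  step 9: row=6, L[6]='g', prepend. Next row=LF[6]=10
  step 10: row=10, L[10]='e', prepend. Next row=LF[10]=2
  step 11: row=2, L[2]='f', prepend. Next row=LF[2]=5
Reversed output: fegfffgfef$

Answer: fegfffgfef$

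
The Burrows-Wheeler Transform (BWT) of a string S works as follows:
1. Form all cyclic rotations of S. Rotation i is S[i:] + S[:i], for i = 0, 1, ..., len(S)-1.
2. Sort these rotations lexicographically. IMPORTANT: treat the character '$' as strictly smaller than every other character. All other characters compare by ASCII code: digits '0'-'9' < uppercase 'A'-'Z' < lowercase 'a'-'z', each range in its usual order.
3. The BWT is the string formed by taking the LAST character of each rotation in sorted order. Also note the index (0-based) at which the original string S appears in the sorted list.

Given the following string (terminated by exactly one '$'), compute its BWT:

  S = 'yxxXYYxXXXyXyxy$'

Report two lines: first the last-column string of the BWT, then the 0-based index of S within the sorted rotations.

Answer: yxXxXyXYYxyyxX$X
14

Derivation:
All 16 rotations (rotation i = S[i:]+S[:i]):
  rot[0] = yxxXYYxXXXyXyxy$
  rot[1] = xxXYYxXXXyXyxy$y
  rot[2] = xXYYxXXXyXyxy$yx
  rot[3] = XYYxXXXyXyxy$yxx
  rot[4] = YYxXXXyXyxy$yxxX
  rot[5] = YxXXXyXyxy$yxxXY
  rot[6] = xXXXyXyxy$yxxXYY
  rot[7] = XXXyXyxy$yxxXYYx
  rot[8] = XXyXyxy$yxxXYYxX
  rot[9] = XyXyxy$yxxXYYxXX
  rot[10] = yXyxy$yxxXYYxXXX
  rot[11] = Xyxy$yxxXYYxXXXy
  rot[12] = yxy$yxxXYYxXXXyX
  rot[13] = xy$yxxXYYxXXXyXy
  rot[14] = y$yxxXYYxXXXyXyx
  rot[15] = $yxxXYYxXXXyXyxy
Sorted (with $ < everything):
  sorted[0] = $yxxXYYxXXXyXyxy  (last char: 'y')
  sorted[1] = XXXyXyxy$yxxXYYx  (last char: 'x')
  sorted[2] = XXyXyxy$yxxXYYxX  (last char: 'X')
  sorted[3] = XYYxXXXyXyxy$yxx  (last char: 'x')
  sorted[4] = XyXyxy$yxxXYYxXX  (last char: 'X')
  sorted[5] = Xyxy$yxxXYYxXXXy  (last char: 'y')
  sorted[6] = YYxXXXyXyxy$yxxX  (last char: 'X')
  sorted[7] = YxXXXyXyxy$yxxXY  (last char: 'Y')
  sorted[8] = xXXXyXyxy$yxxXYY  (last char: 'Y')
  sorted[9] = xXYYxXXXyXyxy$yx  (last char: 'x')
  sorted[10] = xxXYYxXXXyXyxy$y  (last char: 'y')
  sorted[11] = xy$yxxXYYxXXXyXy  (last char: 'y')
  sorted[12] = y$yxxXYYxXXXyXyx  (last char: 'x')
  sorted[13] = yXyxy$yxxXYYxXXX  (last char: 'X')
  sorted[14] = yxxXYYxXXXyXyxy$  (last char: '$')
  sorted[15] = yxy$yxxXYYxXXXyX  (last char: 'X')
Last column: yxXxXyXYYxyyxX$X
Original string S is at sorted index 14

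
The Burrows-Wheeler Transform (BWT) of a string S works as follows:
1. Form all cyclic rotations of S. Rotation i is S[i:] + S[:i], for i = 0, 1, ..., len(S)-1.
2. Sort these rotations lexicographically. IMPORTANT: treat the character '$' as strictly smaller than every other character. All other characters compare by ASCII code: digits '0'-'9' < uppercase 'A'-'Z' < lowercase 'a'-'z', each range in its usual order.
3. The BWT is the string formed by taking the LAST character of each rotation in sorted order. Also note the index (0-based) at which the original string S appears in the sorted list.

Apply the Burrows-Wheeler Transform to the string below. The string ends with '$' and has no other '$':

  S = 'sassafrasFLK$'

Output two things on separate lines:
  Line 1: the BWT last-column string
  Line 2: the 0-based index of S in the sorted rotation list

All 13 rotations (rotation i = S[i:]+S[:i]):
  rot[0] = sassafrasFLK$
  rot[1] = assafrasFLK$s
  rot[2] = ssafrasFLK$sa
  rot[3] = safrasFLK$sas
  rot[4] = afrasFLK$sass
  rot[5] = frasFLK$sassa
  rot[6] = rasFLK$sassaf
  rot[7] = asFLK$sassafr
  rot[8] = sFLK$sassafra
  rot[9] = FLK$sassafras
  rot[10] = LK$sassafrasF
  rot[11] = K$sassafrasFL
  rot[12] = $sassafrasFLK
Sorted (with $ < everything):
  sorted[0] = $sassafrasFLK  (last char: 'K')
  sorted[1] = FLK$sassafras  (last char: 's')
  sorted[2] = K$sassafrasFL  (last char: 'L')
  sorted[3] = LK$sassafrasF  (last char: 'F')
  sorted[4] = afrasFLK$sass  (last char: 's')
  sorted[5] = asFLK$sassafr  (last char: 'r')
  sorted[6] = assafrasFLK$s  (last char: 's')
  sorted[7] = frasFLK$sassa  (last char: 'a')
  sorted[8] = rasFLK$sassaf  (last char: 'f')
  sorted[9] = sFLK$sassafra  (last char: 'a')
  sorted[10] = safrasFLK$sas  (last char: 's')
  sorted[11] = sassafrasFLK$  (last char: '$')
  sorted[12] = ssafrasFLK$sa  (last char: 'a')
Last column: KsLFsrsafas$a
Original string S is at sorted index 11

Answer: KsLFsrsafas$a
11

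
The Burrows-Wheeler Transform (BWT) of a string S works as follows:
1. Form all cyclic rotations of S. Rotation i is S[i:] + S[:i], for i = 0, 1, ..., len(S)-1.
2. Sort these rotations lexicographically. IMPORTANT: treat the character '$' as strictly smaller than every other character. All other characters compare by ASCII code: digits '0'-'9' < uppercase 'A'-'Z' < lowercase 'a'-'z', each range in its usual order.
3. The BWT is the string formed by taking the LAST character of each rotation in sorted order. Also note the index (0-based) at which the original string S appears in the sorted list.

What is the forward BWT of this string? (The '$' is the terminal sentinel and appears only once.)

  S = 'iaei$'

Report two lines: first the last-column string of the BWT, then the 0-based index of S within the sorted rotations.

Answer: iiae$
4

Derivation:
All 5 rotations (rotation i = S[i:]+S[:i]):
  rot[0] = iaei$
  rot[1] = aei$i
  rot[2] = ei$ia
  rot[3] = i$iae
  rot[4] = $iaei
Sorted (with $ < everything):
  sorted[0] = $iaei  (last char: 'i')
  sorted[1] = aei$i  (last char: 'i')
  sorted[2] = ei$ia  (last char: 'a')
  sorted[3] = i$iae  (last char: 'e')
  sorted[4] = iaei$  (last char: '$')
Last column: iiae$
Original string S is at sorted index 4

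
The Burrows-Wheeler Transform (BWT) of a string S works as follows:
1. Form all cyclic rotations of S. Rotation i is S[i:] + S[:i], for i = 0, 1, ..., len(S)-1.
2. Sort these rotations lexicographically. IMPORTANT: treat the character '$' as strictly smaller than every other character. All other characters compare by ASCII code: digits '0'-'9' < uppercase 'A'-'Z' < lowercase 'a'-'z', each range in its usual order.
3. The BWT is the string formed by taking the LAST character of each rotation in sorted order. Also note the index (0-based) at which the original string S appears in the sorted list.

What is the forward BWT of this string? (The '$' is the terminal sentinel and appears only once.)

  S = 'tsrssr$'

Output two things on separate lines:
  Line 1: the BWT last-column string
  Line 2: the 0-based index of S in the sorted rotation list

Answer: rssstr$
6

Derivation:
All 7 rotations (rotation i = S[i:]+S[:i]):
  rot[0] = tsrssr$
  rot[1] = srssr$t
  rot[2] = rssr$ts
  rot[3] = ssr$tsr
  rot[4] = sr$tsrs
  rot[5] = r$tsrss
  rot[6] = $tsrssr
Sorted (with $ < everything):
  sorted[0] = $tsrssr  (last char: 'r')
  sorted[1] = r$tsrss  (last char: 's')
  sorted[2] = rssr$ts  (last char: 's')
  sorted[3] = sr$tsrs  (last char: 's')
  sorted[4] = srssr$t  (last char: 't')
  sorted[5] = ssr$tsr  (last char: 'r')
  sorted[6] = tsrssr$  (last char: '$')
Last column: rssstr$
Original string S is at sorted index 6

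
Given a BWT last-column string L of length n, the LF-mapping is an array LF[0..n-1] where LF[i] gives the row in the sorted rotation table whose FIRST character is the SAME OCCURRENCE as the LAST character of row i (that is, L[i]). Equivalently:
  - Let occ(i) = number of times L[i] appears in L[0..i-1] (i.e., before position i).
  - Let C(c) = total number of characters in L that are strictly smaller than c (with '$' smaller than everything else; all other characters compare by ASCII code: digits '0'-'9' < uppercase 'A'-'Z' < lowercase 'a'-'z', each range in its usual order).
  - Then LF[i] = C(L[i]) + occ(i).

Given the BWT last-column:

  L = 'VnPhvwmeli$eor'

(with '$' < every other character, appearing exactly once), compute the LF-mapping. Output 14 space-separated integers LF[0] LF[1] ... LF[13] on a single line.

Char counts: '$':1, 'P':1, 'V':1, 'e':2, 'h':1, 'i':1, 'l':1, 'm':1, 'n':1, 'o':1, 'r':1, 'v':1, 'w':1
C (first-col start): C('$')=0, C('P')=1, C('V')=2, C('e')=3, C('h')=5, C('i')=6, C('l')=7, C('m')=8, C('n')=9, C('o')=10, C('r')=11, C('v')=12, C('w')=13
L[0]='V': occ=0, LF[0]=C('V')+0=2+0=2
L[1]='n': occ=0, LF[1]=C('n')+0=9+0=9
L[2]='P': occ=0, LF[2]=C('P')+0=1+0=1
L[3]='h': occ=0, LF[3]=C('h')+0=5+0=5
L[4]='v': occ=0, LF[4]=C('v')+0=12+0=12
L[5]='w': occ=0, LF[5]=C('w')+0=13+0=13
L[6]='m': occ=0, LF[6]=C('m')+0=8+0=8
L[7]='e': occ=0, LF[7]=C('e')+0=3+0=3
L[8]='l': occ=0, LF[8]=C('l')+0=7+0=7
L[9]='i': occ=0, LF[9]=C('i')+0=6+0=6
L[10]='$': occ=0, LF[10]=C('$')+0=0+0=0
L[11]='e': occ=1, LF[11]=C('e')+1=3+1=4
L[12]='o': occ=0, LF[12]=C('o')+0=10+0=10
L[13]='r': occ=0, LF[13]=C('r')+0=11+0=11

Answer: 2 9 1 5 12 13 8 3 7 6 0 4 10 11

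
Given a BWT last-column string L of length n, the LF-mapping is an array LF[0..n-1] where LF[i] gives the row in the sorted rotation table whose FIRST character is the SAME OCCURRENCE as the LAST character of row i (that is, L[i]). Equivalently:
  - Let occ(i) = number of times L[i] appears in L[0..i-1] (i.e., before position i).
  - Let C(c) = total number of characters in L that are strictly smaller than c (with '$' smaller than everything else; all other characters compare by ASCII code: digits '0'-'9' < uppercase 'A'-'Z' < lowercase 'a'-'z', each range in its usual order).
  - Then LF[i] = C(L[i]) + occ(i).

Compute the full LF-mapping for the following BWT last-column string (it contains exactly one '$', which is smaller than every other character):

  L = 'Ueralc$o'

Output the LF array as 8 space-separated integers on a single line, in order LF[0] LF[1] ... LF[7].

Char counts: '$':1, 'U':1, 'a':1, 'c':1, 'e':1, 'l':1, 'o':1, 'r':1
C (first-col start): C('$')=0, C('U')=1, C('a')=2, C('c')=3, C('e')=4, C('l')=5, C('o')=6, C('r')=7
L[0]='U': occ=0, LF[0]=C('U')+0=1+0=1
L[1]='e': occ=0, LF[1]=C('e')+0=4+0=4
L[2]='r': occ=0, LF[2]=C('r')+0=7+0=7
L[3]='a': occ=0, LF[3]=C('a')+0=2+0=2
L[4]='l': occ=0, LF[4]=C('l')+0=5+0=5
L[5]='c': occ=0, LF[5]=C('c')+0=3+0=3
L[6]='$': occ=0, LF[6]=C('$')+0=0+0=0
L[7]='o': occ=0, LF[7]=C('o')+0=6+0=6

Answer: 1 4 7 2 5 3 0 6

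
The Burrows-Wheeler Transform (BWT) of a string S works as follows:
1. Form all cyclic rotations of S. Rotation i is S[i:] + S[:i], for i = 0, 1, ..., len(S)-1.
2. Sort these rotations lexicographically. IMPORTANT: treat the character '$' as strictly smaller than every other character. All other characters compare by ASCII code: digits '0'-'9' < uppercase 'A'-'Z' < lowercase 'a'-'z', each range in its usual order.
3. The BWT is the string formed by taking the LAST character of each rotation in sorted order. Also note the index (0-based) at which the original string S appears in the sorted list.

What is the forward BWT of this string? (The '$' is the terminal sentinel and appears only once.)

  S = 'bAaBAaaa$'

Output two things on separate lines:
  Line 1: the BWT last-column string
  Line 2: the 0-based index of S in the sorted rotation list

Answer: abBaaAaA$
8

Derivation:
All 9 rotations (rotation i = S[i:]+S[:i]):
  rot[0] = bAaBAaaa$
  rot[1] = AaBAaaa$b
  rot[2] = aBAaaa$bA
  rot[3] = BAaaa$bAa
  rot[4] = Aaaa$bAaB
  rot[5] = aaa$bAaBA
  rot[6] = aa$bAaBAa
  rot[7] = a$bAaBAaa
  rot[8] = $bAaBAaaa
Sorted (with $ < everything):
  sorted[0] = $bAaBAaaa  (last char: 'a')
  sorted[1] = AaBAaaa$b  (last char: 'b')
  sorted[2] = Aaaa$bAaB  (last char: 'B')
  sorted[3] = BAaaa$bAa  (last char: 'a')
  sorted[4] = a$bAaBAaa  (last char: 'a')
  sorted[5] = aBAaaa$bA  (last char: 'A')
  sorted[6] = aa$bAaBAa  (last char: 'a')
  sorted[7] = aaa$bAaBA  (last char: 'A')
  sorted[8] = bAaBAaaa$  (last char: '$')
Last column: abBaaAaA$
Original string S is at sorted index 8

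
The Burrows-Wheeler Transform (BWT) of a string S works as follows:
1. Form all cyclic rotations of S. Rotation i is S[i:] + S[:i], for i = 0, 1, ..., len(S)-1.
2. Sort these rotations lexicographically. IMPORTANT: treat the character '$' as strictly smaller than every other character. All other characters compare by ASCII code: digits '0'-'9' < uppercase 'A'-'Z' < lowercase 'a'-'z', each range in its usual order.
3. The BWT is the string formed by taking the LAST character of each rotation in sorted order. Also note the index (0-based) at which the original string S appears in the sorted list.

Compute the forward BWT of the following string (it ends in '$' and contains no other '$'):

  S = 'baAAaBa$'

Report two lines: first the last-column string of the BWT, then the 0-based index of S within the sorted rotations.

All 8 rotations (rotation i = S[i:]+S[:i]):
  rot[0] = baAAaBa$
  rot[1] = aAAaBa$b
  rot[2] = AAaBa$ba
  rot[3] = AaBa$baA
  rot[4] = aBa$baAA
  rot[5] = Ba$baAAa
  rot[6] = a$baAAaB
  rot[7] = $baAAaBa
Sorted (with $ < everything):
  sorted[0] = $baAAaBa  (last char: 'a')
  sorted[1] = AAaBa$ba  (last char: 'a')
  sorted[2] = AaBa$baA  (last char: 'A')
  sorted[3] = Ba$baAAa  (last char: 'a')
  sorted[4] = a$baAAaB  (last char: 'B')
  sorted[5] = aAAaBa$b  (last char: 'b')
  sorted[6] = aBa$baAA  (last char: 'A')
  sorted[7] = baAAaBa$  (last char: '$')
Last column: aaAaBbA$
Original string S is at sorted index 7

Answer: aaAaBbA$
7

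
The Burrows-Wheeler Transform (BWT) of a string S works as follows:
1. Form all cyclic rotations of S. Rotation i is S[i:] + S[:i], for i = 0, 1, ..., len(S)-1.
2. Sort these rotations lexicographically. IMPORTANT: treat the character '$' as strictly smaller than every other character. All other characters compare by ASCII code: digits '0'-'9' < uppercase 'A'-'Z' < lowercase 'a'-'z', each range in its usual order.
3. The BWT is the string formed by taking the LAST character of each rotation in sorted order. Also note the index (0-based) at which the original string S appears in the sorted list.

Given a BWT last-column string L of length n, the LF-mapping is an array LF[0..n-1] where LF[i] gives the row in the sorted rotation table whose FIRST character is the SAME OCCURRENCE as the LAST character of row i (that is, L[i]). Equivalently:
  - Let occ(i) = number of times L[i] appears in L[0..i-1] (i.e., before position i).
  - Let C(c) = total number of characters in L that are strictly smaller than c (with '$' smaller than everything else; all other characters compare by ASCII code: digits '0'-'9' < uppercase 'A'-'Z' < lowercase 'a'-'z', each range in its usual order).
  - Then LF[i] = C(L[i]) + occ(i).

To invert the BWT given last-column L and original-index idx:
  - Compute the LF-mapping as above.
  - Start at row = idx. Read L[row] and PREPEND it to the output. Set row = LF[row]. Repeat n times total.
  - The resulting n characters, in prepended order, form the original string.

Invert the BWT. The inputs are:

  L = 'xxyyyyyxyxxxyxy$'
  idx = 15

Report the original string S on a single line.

Answer: yyyxyxyxyxxyyxx$

Derivation:
LF mapping: 1 2 8 9 10 11 12 3 13 4 5 6 14 7 15 0
Walk LF starting at row 15, prepending L[row]:
  step 1: row=15, L[15]='$', prepend. Next row=LF[15]=0
  step 2: row=0, L[0]='x', prepend. Next row=LF[0]=1
  step 3: row=1, L[1]='x', prepend. Next row=LF[1]=2
  step 4: row=2, L[2]='y', prepend. Next row=LF[2]=8
  step 5: row=8, L[8]='y', prepend. Next row=LF[8]=13
  step 6: row=13, L[13]='x', prepend. Next row=LF[13]=7
  step 7: row=7, L[7]='x', prepend. Next row=LF[7]=3
  step 8: row=3, L[3]='y', prepend. Next row=LF[3]=9
  step 9: row=9, L[9]='x', prepend. Next row=LF[9]=4
  step 10: row=4, L[4]='y', prepend. Next row=LF[4]=10
  step 11: row=10, L[10]='x', prepend. Next row=LF[10]=5
  step 12: row=5, L[5]='y', prepend. Next row=LF[5]=11
  step 13: row=11, L[11]='x', prepend. Next row=LF[11]=6
  step 14: row=6, L[6]='y', prepend. Next row=LF[6]=12
  step 15: row=12, L[12]='y', prepend. Next row=LF[12]=14
  step 16: row=14, L[14]='y', prepend. Next row=LF[14]=15
Reversed output: yyyxyxyxyxxyyxx$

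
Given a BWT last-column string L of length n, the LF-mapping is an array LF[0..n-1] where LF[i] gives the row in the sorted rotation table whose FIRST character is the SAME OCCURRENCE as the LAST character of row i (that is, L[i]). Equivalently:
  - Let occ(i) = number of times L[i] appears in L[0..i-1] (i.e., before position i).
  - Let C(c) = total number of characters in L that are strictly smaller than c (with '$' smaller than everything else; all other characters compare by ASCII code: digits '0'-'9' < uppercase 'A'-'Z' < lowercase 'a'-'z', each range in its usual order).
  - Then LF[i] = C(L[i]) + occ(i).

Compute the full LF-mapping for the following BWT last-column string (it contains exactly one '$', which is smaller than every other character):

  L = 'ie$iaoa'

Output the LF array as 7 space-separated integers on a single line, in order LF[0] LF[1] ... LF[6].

Answer: 4 3 0 5 1 6 2

Derivation:
Char counts: '$':1, 'a':2, 'e':1, 'i':2, 'o':1
C (first-col start): C('$')=0, C('a')=1, C('e')=3, C('i')=4, C('o')=6
L[0]='i': occ=0, LF[0]=C('i')+0=4+0=4
L[1]='e': occ=0, LF[1]=C('e')+0=3+0=3
L[2]='$': occ=0, LF[2]=C('$')+0=0+0=0
L[3]='i': occ=1, LF[3]=C('i')+1=4+1=5
L[4]='a': occ=0, LF[4]=C('a')+0=1+0=1
L[5]='o': occ=0, LF[5]=C('o')+0=6+0=6
L[6]='a': occ=1, LF[6]=C('a')+1=1+1=2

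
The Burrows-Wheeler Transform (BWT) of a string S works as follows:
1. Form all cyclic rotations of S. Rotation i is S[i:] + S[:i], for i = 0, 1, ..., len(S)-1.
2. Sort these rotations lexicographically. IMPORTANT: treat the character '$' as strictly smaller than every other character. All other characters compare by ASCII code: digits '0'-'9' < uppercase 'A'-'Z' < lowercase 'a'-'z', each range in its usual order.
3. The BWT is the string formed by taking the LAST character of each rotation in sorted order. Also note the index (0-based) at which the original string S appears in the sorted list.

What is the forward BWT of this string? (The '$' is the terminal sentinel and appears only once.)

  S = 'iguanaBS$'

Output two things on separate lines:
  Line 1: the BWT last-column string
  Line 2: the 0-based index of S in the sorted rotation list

Answer: SaBnui$ag
6

Derivation:
All 9 rotations (rotation i = S[i:]+S[:i]):
  rot[0] = iguanaBS$
  rot[1] = guanaBS$i
  rot[2] = uanaBS$ig
  rot[3] = anaBS$igu
  rot[4] = naBS$igua
  rot[5] = aBS$iguan
  rot[6] = BS$iguana
  rot[7] = S$iguanaB
  rot[8] = $iguanaBS
Sorted (with $ < everything):
  sorted[0] = $iguanaBS  (last char: 'S')
  sorted[1] = BS$iguana  (last char: 'a')
  sorted[2] = S$iguanaB  (last char: 'B')
  sorted[3] = aBS$iguan  (last char: 'n')
  sorted[4] = anaBS$igu  (last char: 'u')
  sorted[5] = guanaBS$i  (last char: 'i')
  sorted[6] = iguanaBS$  (last char: '$')
  sorted[7] = naBS$igua  (last char: 'a')
  sorted[8] = uanaBS$ig  (last char: 'g')
Last column: SaBnui$ag
Original string S is at sorted index 6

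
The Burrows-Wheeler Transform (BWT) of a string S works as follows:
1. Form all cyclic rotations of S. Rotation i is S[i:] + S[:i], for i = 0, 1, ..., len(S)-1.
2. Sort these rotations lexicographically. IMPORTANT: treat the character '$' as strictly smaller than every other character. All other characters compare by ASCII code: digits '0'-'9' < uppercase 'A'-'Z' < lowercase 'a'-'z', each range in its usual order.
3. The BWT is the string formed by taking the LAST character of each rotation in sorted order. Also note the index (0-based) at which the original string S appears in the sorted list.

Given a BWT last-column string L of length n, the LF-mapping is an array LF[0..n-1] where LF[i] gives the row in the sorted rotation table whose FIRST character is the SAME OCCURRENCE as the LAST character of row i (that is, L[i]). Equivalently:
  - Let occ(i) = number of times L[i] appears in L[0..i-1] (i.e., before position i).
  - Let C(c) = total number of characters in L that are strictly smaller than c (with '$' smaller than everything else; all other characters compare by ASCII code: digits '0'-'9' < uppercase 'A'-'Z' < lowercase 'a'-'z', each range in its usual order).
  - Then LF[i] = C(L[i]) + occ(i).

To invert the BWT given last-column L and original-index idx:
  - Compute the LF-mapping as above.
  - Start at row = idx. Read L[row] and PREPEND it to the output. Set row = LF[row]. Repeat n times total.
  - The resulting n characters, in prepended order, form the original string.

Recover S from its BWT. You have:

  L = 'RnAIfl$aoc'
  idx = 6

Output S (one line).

LF mapping: 3 8 1 2 6 7 0 4 9 5
Walk LF starting at row 6, prepending L[row]:
  step 1: row=6, L[6]='$', prepend. Next row=LF[6]=0
  step 2: row=0, L[0]='R', prepend. Next row=LF[0]=3
  step 3: row=3, L[3]='I', prepend. Next row=LF[3]=2
  step 4: row=2, L[2]='A', prepend. Next row=LF[2]=1
  step 5: row=1, L[1]='n', prepend. Next row=LF[1]=8
  step 6: row=8, L[8]='o', prepend. Next row=LF[8]=9
  step 7: row=9, L[9]='c', prepend. Next row=LF[9]=5
  step 8: row=5, L[5]='l', prepend. Next row=LF[5]=7
  step 9: row=7, L[7]='a', prepend. Next row=LF[7]=4
  step 10: row=4, L[4]='f', prepend. Next row=LF[4]=6
Reversed output: falconAIR$

Answer: falconAIR$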